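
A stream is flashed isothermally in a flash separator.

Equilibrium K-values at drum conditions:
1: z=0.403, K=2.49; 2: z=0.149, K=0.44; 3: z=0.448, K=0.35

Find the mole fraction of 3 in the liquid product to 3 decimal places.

Let ψ = V/F and solve Σ zᵢ(Kᵢ−1)/(1+ψ(Kᵢ−1)) = 0.
g(0) = ΣzᵢKᵢ − 1 = 0.226 and g(1) = 1 − Σzᵢ/Kᵢ = -0.780, so a root lies in (0, 1).
Iterate (Newton) starting at ψ = 0.46:
  ψ = 0.460: g = -0.1715, g' = -0.785 → ψ = 0.241
Converged at ψ = 0.241.
Compositions from xᵢ = zᵢ/(1+ψ(Kᵢ−1)), yᵢ = Kᵢxᵢ:
  1: x = 0.296, y = 0.738
  2: x = 0.172, y = 0.076
  3: x = 0.531, y = 0.186

x_3 = 0.531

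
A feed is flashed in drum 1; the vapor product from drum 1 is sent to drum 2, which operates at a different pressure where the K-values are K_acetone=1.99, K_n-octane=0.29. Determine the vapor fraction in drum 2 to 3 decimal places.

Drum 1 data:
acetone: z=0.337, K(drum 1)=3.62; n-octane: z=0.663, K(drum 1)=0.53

Drum 1:
Material balance + equilibrium reduce to Σ zᵢ(Kᵢ−1)/(1+ψ₁(Kᵢ−1)) = 0.
g(0) = ΣzᵢKᵢ − 1 = 0.571 and g(1) = 1 − Σzᵢ/Kᵢ = -0.344, so a root lies in (0, 1).
Binary case is linear: z₁(K₁−1)(1+ψ₁(K₂−1)) + z₂(K₂−1)(1+ψ₁(K₁−1)) = 0
⇒ ψ₁ = [z₁(K₁−1)+z₂(K₂−1)] / [−(K₁−1)(K₂−1)] = 0.5713/1.2314 = 0.464
Drum-1 compositions:
  acetone: x = 0.152, y = 0.551
  n-octane: x = 0.848, y = 0.449
Drum-2 feed = drum-1 vapor: z₂ = (0.5506, 0.4494).
Drum 2:
Material balance + equilibrium reduce to Σ zᵢ(Kᵢ−1)/(1+ψ₂(Kᵢ−1)) = 0.
Check two-phase: ΣzᵢKᵢ = 1.226 > 1 and Σzᵢ/Kᵢ = 1.826 > 1, so g(0) = 0.226 > 0 and g(1) = -0.826 < 0.
Binary case is linear: z₁(K₁−1)(1+ψ₂(K₂−1)) + z₂(K₂−1)(1+ψ₂(K₁−1)) = 0
⇒ ψ₂ = [z₁(K₁−1)+z₂(K₂−1)] / [−(K₁−1)(K₂−1)] = 0.2260/0.7029 = 0.322
  acetone: x = 0.418, y = 0.831
  n-octane: x = 0.582, y = 0.169

V/F (drum 2) = 0.322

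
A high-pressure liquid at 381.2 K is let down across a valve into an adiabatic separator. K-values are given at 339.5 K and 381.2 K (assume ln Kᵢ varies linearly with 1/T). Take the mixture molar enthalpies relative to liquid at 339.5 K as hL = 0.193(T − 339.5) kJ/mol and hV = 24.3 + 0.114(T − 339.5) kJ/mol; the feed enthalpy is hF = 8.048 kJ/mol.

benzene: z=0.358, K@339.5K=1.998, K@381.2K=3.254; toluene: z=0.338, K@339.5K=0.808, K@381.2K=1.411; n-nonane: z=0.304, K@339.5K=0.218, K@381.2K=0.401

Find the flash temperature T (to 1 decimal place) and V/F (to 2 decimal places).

Adiabatic flash: solve Rachford–Rice at each trial T, then check hF = ψ·hV(T) + (1−ψ)·hL(T).
  T = 339.5 K: K = (1.998, 0.808, 0.218), RR gives ψ = 0.102, H_out = 2.467 kJ/mol
  T = 381.2 K: K = (3.254, 1.411, 0.401), RR gives ψ = 0.862, H_out = 26.163 kJ/mol
  T = 360.4 K: K = (2.588, 1.086, 0.301), RR gives ψ = 0.528, H_out = 16.001 kJ/mol
  T = 349.9 K: K = (2.281, 0.940, 0.257), RR gives ψ = 0.334, H_out = 9.860 kJ/mol
  T = 344.7 K: K = (2.137, 0.873, 0.237), RR gives ψ = 0.225, H_out = 6.371 kJ/mol
  T = 347.3 K: K = (2.208, 0.906, 0.247), RR gives ψ = 0.281, H_out = 8.160 kJ/mol
  T = 346.0 K: K = (2.173, 0.889, 0.242), RR gives ψ = 0.253, H_out = 7.277 kJ/mol
Linear interpolation between T = 346.0 (H_out = 7.277) and T = 347.3 (H_out = 8.160) on hF = 8.048 gives T ≈ 347.1 K, at which ψ = 0.28.

T = 347.1 K, V/F = 0.28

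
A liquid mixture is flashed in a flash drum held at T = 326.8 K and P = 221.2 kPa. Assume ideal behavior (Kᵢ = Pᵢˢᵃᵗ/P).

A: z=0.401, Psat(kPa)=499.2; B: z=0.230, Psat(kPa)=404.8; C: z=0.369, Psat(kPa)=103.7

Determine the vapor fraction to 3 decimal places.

ψ = 0.847

Raoult's law: Kᵢ = Pᵢˢᵃᵗ/P = Pᵢˢᵃᵗ/221.2.
  K_A = 499.2/221.2 = 2.25678, K_B = 404.8/221.2 = 1.83002, K_C = 103.7/221.2 = 0.46881
Material balance + equilibrium reduce to Σ zᵢ(Kᵢ−1)/(1+ψ(Kᵢ−1)) = 0.
g(0) = ΣzᵢKᵢ − 1 = 0.499 and g(1) = 1 − Σzᵢ/Kᵢ = -0.090, so a root lies in (0, 1).
Iterate (Newton) starting at ψ = 0.59:
  ψ = 0.590: g = 0.1321, g' = -0.501 → ψ = 0.854
  ψ = 0.854: g = -0.0037, g' = -0.550 → ψ = 0.847
Converged at ψ = 0.847.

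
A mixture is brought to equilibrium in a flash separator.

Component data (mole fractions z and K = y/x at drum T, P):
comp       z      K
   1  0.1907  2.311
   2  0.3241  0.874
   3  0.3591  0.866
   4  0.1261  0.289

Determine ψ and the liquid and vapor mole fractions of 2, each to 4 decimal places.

Material balance + equilibrium reduce to Σ zᵢ(Kᵢ−1)/(1+ψ(Kᵢ−1)) = 0.
Check two-phase: ΣzᵢKᵢ = 1.0714 > 1 and Σzᵢ/Kᵢ = 1.3043 > 1, so g(0) = 0.0714 > 0 and g(1) = -0.3043 < 0.
Iterate (Newton) starting at ψ = 0.5:
  ψ = 0.5000: g = -0.08325, g' = -0.2863 → ψ = 0.2092
  ψ = 0.2092: g = -0.00059, g' = -0.3021 → ψ = 0.2073
Converged at ψ = 0.2073.
Compositions from xᵢ = zᵢ/(1+ψ(Kᵢ−1)), yᵢ = Kᵢxᵢ:
  1: x = 0.1499, y = 0.3465
  2: x = 0.3328, y = 0.2909
  3: x = 0.3694, y = 0.3199
  4: x = 0.1479, y = 0.0427

ψ = 0.2073, x_2 = 0.3328, y_2 = 0.2909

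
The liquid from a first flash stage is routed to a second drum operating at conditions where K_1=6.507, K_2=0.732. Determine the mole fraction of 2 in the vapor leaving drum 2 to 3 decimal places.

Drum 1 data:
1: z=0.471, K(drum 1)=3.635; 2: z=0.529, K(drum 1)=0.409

Drum 1:
Rachford–Rice: g(ψ₁) = Σ zᵢ(Kᵢ−1)/(1+ψ₁(Kᵢ−1)) = 0.
g(0) = ΣzᵢKᵢ − 1 = 0.928 and g(1) = 1 − Σzᵢ/Kᵢ = -0.423, so a root lies in (0, 1).
Newton–Raphson from ψ₁ = 0.42:
  ψ₁ = 0.420: g = 0.1732, g' = -1.064 → ψ₁ = 0.583
  ψ₁ = 0.583: g = 0.0125, g' = -0.939 → ψ₁ = 0.596
Converged at ψ₁ = 0.596.
Drum-1 compositions:
  1: x = 0.183, y = 0.666
  2: x = 0.817, y = 0.334
Drum-2 feed = drum-1 liquid: z₂ = (0.1832, 0.8168).
Drum 2:
Let ψ₂ = V/F and solve Σ zᵢ(Kᵢ−1)/(1+ψ₂(Kᵢ−1)) = 0.
g(0) = ΣzᵢKᵢ − 1 = 0.790 and g(1) = 1 − Σzᵢ/Kᵢ = -0.144, so a root lies in (0, 1).
Newton–Raphson from ψ₂ = 0.55:
  ψ₂ = 0.550: g = -0.0063, g' = -0.423 → ψ₂ = 0.535
Converged at ψ₂ = 0.535.
  1: x = 0.046, y = 0.302
  2: x = 0.954, y = 0.698

y_2 (drum 2) = 0.698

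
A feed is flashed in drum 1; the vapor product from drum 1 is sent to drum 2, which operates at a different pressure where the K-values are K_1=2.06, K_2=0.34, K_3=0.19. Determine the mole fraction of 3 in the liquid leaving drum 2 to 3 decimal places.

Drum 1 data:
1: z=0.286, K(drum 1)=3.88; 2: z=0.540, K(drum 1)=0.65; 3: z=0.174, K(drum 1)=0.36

Drum 1:
Let ψ₁ = V/F and solve Σ zᵢ(Kᵢ−1)/(1+ψ₁(Kᵢ−1)) = 0.
Feasibility: ΣzᵢKᵢ = 1.523, Σzᵢ/Kᵢ = 1.388 — both > 1, two phases present.
Iterate (Newton) starting at ψ₁ = 0.42:
  ψ₁ = 0.420: g = -0.0011, g' = -0.710 → ψ₁ = 0.418
Converged at ψ₁ = 0.418.
Drum-1 compositions:
  1: x = 0.130, y = 0.503
  2: x = 0.633, y = 0.411
  3: x = 0.238, y = 0.086
Drum-2 feed = drum-1 vapor: z₂ = (0.5032, 0.4112, 0.0856).
Drum 2:
Newton iteration, ψ₂⁰ = 0.5:
  ψ₂ = 0.500: g = -0.1729, g' = -0.799 → ψ₂ = 0.284
  ψ₂ = 0.284: g = -0.0138, g' = -0.700 → ψ₂ = 0.264
Converged at ψ₂ = 0.264.
  1: x = 0.393, y = 0.810
  2: x = 0.498, y = 0.169
  3: x = 0.109, y = 0.021

x_3 (drum 2) = 0.109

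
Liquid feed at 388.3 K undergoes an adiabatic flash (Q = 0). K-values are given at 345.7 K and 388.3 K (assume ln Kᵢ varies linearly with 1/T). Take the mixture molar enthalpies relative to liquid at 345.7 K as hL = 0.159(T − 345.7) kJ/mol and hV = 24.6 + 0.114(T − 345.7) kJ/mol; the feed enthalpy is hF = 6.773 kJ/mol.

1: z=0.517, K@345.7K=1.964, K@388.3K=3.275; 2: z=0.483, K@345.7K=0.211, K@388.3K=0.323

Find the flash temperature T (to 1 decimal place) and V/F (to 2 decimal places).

T = 351.7 K, V/F = 0.24

Adiabatic flash: solve Rachford–Rice at each trial T, then check hF = ψ·hV(T) + (1−ψ)·hL(T).
  T = 345.7 K: K = (1.964, 0.211), RR gives ψ = 0.154, H_out = 3.794 kJ/mol
  T = 388.3 K: K = (3.275, 0.323), RR gives ψ = 0.551, H_out = 19.280 kJ/mol
  T = 367.0 K: K = (2.574, 0.264), RR gives ψ = 0.396, H_out = 12.746 kJ/mol
  T = 356.4 K: K = (2.259, 0.237), RR gives ψ = 0.294, H_out = 8.792 kJ/mol
  T = 351.0 K: K = (2.107, 0.224), RR gives ψ = 0.230, H_out = 6.440 kJ/mol
  T = 353.7 K: K = (2.182, 0.230), RR gives ψ = 0.263, H_out = 7.653 kJ/mol
  T = 352.4 K: K = (2.146, 0.227), RR gives ψ = 0.247, H_out = 7.079 kJ/mol
Linear interpolation between T = 351.0 (H_out = 6.440) and T = 352.4 (H_out = 7.079) on hF = 6.773 gives T ≈ 351.7 K, at which ψ = 0.24.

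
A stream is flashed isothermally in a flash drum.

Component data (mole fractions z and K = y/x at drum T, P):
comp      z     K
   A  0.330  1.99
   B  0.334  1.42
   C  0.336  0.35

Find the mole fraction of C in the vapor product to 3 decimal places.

Iterate (Newton) starting at ψ = 0.5:
  ψ = 0.500: g = 0.0109, g' = -0.497 → ψ = 0.522
Converged at ψ = 0.522.
Compositions from xᵢ = zᵢ/(1+ψ(Kᵢ−1)), yᵢ = Kᵢxᵢ:
  A: x = 0.218, y = 0.433
  B: x = 0.274, y = 0.389
  C: x = 0.508, y = 0.178

y_C = 0.178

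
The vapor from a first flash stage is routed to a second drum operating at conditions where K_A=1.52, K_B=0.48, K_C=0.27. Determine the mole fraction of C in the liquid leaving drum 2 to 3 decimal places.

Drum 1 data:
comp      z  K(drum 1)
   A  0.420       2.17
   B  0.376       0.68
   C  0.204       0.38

x_C (drum 2) = 0.131

Drum 1:
Rachford–Rice: g(ψ₁) = Σ zᵢ(Kᵢ−1)/(1+ψ₁(Kᵢ−1)) = 0.
g(0) = ΣzᵢKᵢ − 1 = 0.245 and g(1) = 1 − Σzᵢ/Kᵢ = -0.283, so a root lies in (0, 1).
Iterate (Newton) starting at ψ₁ = 0.5:
  ψ₁ = 0.500: g = -0.0165, g' = -0.448 → ψ₁ = 0.463
Converged at ψ₁ = 0.463.
Drum-1 compositions:
  A: x = 0.272, y = 0.591
  B: x = 0.441, y = 0.300
  C: x = 0.286, y = 0.109
Drum-2 feed = drum-1 vapor: z₂ = (0.5911, 0.3002, 0.1088).
Drum 2:
Rachford–Rice: g(ψ₂) = Σ zᵢ(Kᵢ−1)/(1+ψ₂(Kᵢ−1)) = 0.
Feasibility: ΣzᵢKᵢ = 1.072, Σzᵢ/Kᵢ = 1.417 — both > 1, two phases present.
Iterate (Newton) starting at ψ₂ = 0.49:
  ψ₂ = 0.490: g = -0.0881, g' = -0.388 → ψ₂ = 0.263
  ψ₂ = 0.263: g = -0.0087, g' = -0.321 → ψ₂ = 0.236
Converged at ψ₂ = 0.236.
  A: x = 0.527, y = 0.800
  B: x = 0.342, y = 0.164
  C: x = 0.131, y = 0.035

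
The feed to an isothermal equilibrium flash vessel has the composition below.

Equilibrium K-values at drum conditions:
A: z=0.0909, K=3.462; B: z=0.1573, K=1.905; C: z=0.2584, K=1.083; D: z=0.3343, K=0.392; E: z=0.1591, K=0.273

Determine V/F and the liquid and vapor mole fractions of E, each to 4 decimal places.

V/F = 0.0863, x_E = 0.1697, y_E = 0.0463

Material balance + equilibrium reduce to Σ zᵢ(Kᵢ−1)/(1+V/F(Kᵢ−1)) = 0.
g(0) = ΣzᵢKᵢ − 1 = 0.0687 and g(1) = 1 − Σzᵢ/Kᵢ = -0.7830, so a root lies in (0, 1).
Newton–Raphson from V/F = 0.44:
  V/F = 0.4400: g = -0.21762, g' = -0.6066 → V/F = 0.0813
  V/F = 0.0813: g = 0.00365, g' = -0.7279 → V/F = 0.0863
Converged at V/F = 0.0863.
Compositions from xᵢ = zᵢ/(1+V/F(Kᵢ−1)), yᵢ = Kᵢxᵢ:
  A: x = 0.0750, y = 0.2596
  B: x = 0.1459, y = 0.2779
  C: x = 0.2566, y = 0.2779
  D: x = 0.3528, y = 0.1383
  E: x = 0.1697, y = 0.0463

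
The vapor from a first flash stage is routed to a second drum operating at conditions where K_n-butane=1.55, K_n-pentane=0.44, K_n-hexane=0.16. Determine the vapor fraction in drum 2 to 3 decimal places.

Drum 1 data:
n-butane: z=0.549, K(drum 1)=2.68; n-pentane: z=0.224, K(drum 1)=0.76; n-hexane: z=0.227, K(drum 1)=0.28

V/F (drum 2) = 0.347

Drum 1:
Material balance + equilibrium reduce to Σ zᵢ(Kᵢ−1)/(1+ψ₁(Kᵢ−1)) = 0.
Check two-phase: ΣzᵢKᵢ = 1.705 > 1 and Σzᵢ/Kᵢ = 1.310 > 1, so g(0) = 0.705 > 0 and g(1) = -0.310 < 0.
Newton–Raphson from ψ₁ = 0.5:
  ψ₁ = 0.500: g = 0.1848, g' = -0.762 → ψ₁ = 0.743
  ψ₁ = 0.743: g = -0.0063, g' = -0.869 → ψ₁ = 0.735
Converged at ψ₁ = 0.735.
Drum-1 compositions:
  n-butane: x = 0.246, y = 0.658
  n-pentane: x = 0.272, y = 0.207
  n-hexane: x = 0.482, y = 0.135
Drum-2 feed = drum-1 vapor: z₂ = (0.6582, 0.2067, 0.1351).
Drum 2:
Material balance + equilibrium reduce to Σ zᵢ(Kᵢ−1)/(1+ψ₂(Kᵢ−1)) = 0.
Check two-phase: ΣzᵢKᵢ = 1.133 > 1 and Σzᵢ/Kᵢ = 1.739 > 1, so g(0) = 0.133 > 0 and g(1) = -0.739 < 0.
Newton–Raphson from ψ₂ = 0.61:
  ψ₂ = 0.610: g = -0.1374, g' = -0.662 → ψ₂ = 0.402
  ψ₂ = 0.402: g = -0.0244, g' = -0.459 → ψ₂ = 0.349
  ψ₂ = 0.349: g = -0.0008, g' = -0.431 → ψ₂ = 0.347
Converged at ψ₂ = 0.347.
  n-butane: x = 0.553, y = 0.857
  n-pentane: x = 0.257, y = 0.113
  n-hexane: x = 0.191, y = 0.031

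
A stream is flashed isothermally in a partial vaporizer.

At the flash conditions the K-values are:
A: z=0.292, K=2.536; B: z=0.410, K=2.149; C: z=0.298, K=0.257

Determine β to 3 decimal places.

β = 0.715

Rachford–Rice: g(β) = Σ zᵢ(Kᵢ−1)/(1+β(Kᵢ−1)) = 0.
Check two-phase: ΣzᵢKᵢ = 1.698 > 1 and Σzᵢ/Kᵢ = 1.465 > 1, so g(0) = 0.698 > 0 and g(1) = -0.465 < 0.
Iterate (Newton) starting at β = 0.61:
  β = 0.610: g = 0.1036, g' = -0.921 → β = 0.722
  β = 0.722: g = -0.0080, g' = -1.083 → β = 0.715
Converged at β = 0.715.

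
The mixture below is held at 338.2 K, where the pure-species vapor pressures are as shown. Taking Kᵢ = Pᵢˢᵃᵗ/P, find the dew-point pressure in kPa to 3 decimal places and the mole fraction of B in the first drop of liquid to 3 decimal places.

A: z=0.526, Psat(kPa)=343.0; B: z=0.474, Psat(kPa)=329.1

At the dew point ψ → 1, so Σzᵢ/Kᵢ = 1 with Kᵢ = Pᵢˢᵃᵗ/P ⇒ 1/P = Σzᵢ/Pᵢˢᵃᵗ.
1/P = 0.526/343.0 + 0.474/329.1 = 0.002974 ⇒ P = 336.268 kPa
xᵢ = zᵢP/Pᵢˢᵃᵗ ⇒ x_B = 0.474·336.268/329.1 = 0.484

Pdew = 336.268 kPa, x_B = 0.484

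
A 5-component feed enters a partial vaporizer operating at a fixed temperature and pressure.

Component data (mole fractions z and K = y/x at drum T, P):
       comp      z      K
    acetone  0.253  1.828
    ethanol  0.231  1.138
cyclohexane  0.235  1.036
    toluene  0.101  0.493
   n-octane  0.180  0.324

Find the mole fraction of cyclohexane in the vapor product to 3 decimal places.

Iterate (Newton) starting at ψ = 0.5:
  ψ = 0.500: g = -0.0661, g' = -0.325 → ψ = 0.297
  ψ = 0.297: g = -0.0053, g' = -0.281 → ψ = 0.278
Converged at ψ = 0.278.
Compositions from xᵢ = zᵢ/(1+ψ(Kᵢ−1)), yᵢ = Kᵢxᵢ:
  acetone: x = 0.206, y = 0.376
  ethanol: x = 0.222, y = 0.253
  cyclohexane: x = 0.233, y = 0.241
  toluene: x = 0.118, y = 0.058
  n-octane: x = 0.222, y = 0.072

y_cyclohexane = 0.241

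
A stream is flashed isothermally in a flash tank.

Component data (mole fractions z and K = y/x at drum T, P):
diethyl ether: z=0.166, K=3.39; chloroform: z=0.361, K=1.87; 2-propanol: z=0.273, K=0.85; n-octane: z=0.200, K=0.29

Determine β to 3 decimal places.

Material balance + equilibrium reduce to Σ zᵢ(Kᵢ−1)/(1+β(Kᵢ−1)) = 0.
g(0) = ΣzᵢKᵢ − 1 = 0.528 and g(1) = 1 − Σzᵢ/Kᵢ = -0.253, so a root lies in (0, 1).
Newton iteration, β⁰ = 0.64:
  β = 0.640: g = 0.0530, g' = -0.607 → β = 0.727
  β = 0.727: g = -0.0024, g' = -0.668 → β = 0.724
Converged at β = 0.724.

β = 0.724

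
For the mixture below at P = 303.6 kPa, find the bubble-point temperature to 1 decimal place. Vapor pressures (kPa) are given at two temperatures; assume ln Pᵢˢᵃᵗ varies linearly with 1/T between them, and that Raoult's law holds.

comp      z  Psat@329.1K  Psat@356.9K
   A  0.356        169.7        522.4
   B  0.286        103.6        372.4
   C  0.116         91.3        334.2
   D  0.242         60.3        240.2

Bubble-point temperature: ΣzᵢPᵢˢᵃᵗ(T) = P. Interpolate ln Pᵢˢᵃᵗ = aᵢ + bᵢ/T.
  T = 329.1 K: ΣzᵢPᵢˢᵃᵗ = 115.23 kPa
  T = 356.9 K: ΣzᵢPᵢˢᵃᵗ = 389.38 kPa
  T = 343.0 K: ΣzᵢPᵢˢᵃᵗ = 216.85 kPa
  T = 349.9 K: ΣzᵢPᵢˢᵃᵗ = 291.57 kPa
  T = 353.4 K: ΣzᵢPᵢˢᵃᵗ = 337.40 kPa
  T = 351.6 K: ΣzᵢPᵢˢᵃᵗ = 313.11 kPa
  T = 350.8 K: ΣzᵢPᵢˢᵃᵗ = 302.81 kPa
Interpolating between 350.8 K and 351.6 K gives T ≈ 350.9 K.

T = 350.9 K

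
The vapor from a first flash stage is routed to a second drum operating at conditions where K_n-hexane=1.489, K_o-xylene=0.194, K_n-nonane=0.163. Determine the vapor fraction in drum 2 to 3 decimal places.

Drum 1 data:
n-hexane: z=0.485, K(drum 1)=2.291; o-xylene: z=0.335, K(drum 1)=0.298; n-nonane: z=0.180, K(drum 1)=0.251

V/F (drum 2) = 0.634

Drum 1:
Let ψ₁ = V/F and solve Σ zᵢ(Kᵢ−1)/(1+ψ₁(Kᵢ−1)) = 0.
Feasibility: ΣzᵢKᵢ = 1.256, Σzᵢ/Kᵢ = 2.053 — both > 1, two phases present.
Iterate (Newton) starting at ψ₁ = 0.39:
  ψ₁ = 0.390: g = -0.0978, g' = -0.872 → ψ₁ = 0.278
  ψ₁ = 0.278: g = -0.0016, g' = -0.854 → ψ₁ = 0.276
Converged at ψ₁ = 0.276.
Drum-1 compositions:
  n-hexane: x = 0.358, y = 0.819
  o-xylene: x = 0.416, y = 0.124
  n-nonane: x = 0.227, y = 0.057
Drum-2 feed = drum-1 vapor: z₂ = (0.8192, 0.1238, 0.0570).
Drum 2:
Let ψ₂ = V/F and solve Σ zᵢ(Kᵢ−1)/(1+ψ₂(Kᵢ−1)) = 0.
Feasibility: ΣzᵢKᵢ = 1.253, Σzᵢ/Kᵢ = 1.538 — both > 1, two phases present.
Newton iteration, ψ₂⁰ = 0.5:
  ψ₂ = 0.500: g = 0.0727, g' = -0.470 → ψ₂ = 0.655
  ψ₂ = 0.655: g = -0.0133, g' = -0.668 → ψ₂ = 0.635
  ψ₂ = 0.635: g = -0.0004, g' = -0.633 → ψ₂ = 0.634
Converged at ψ₂ = 0.634.
  n-hexane: x = 0.625, y = 0.931
  o-xylene: x = 0.253, y = 0.049
  n-nonane: x = 0.121, y = 0.020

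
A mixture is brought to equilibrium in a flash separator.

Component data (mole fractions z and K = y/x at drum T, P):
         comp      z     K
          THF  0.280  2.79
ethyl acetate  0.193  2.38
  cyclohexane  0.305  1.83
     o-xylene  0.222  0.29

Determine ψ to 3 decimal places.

ψ = 0.916

Rachford–Rice: g(ψ) = Σ zᵢ(Kᵢ−1)/(1+ψ(Kᵢ−1)) = 0.
g(0) = ΣzᵢKᵢ − 1 = 0.863 and g(1) = 1 − Σzᵢ/Kᵢ = -0.114, so a root lies in (0, 1).
Newton–Raphson from ψ = 0.5:
  ψ = 0.500: g = 0.3566, g' = -0.752 → ψ = 0.974
  ψ = 0.974: g = -0.0746, g' = -1.426 → ψ = 0.922
  ψ = 0.922: g = -0.0062, g' = -1.203 → ψ = 0.916
Converged at ψ = 0.916.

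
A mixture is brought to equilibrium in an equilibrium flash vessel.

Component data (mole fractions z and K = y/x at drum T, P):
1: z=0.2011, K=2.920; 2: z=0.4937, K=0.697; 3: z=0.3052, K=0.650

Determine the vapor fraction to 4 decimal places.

ψ = 0.2102

Newton iteration, ψ⁰ = 0.5:
  ψ = 0.5000: g = -0.10878, g' = -0.3109 → ψ = 0.1501
  ψ = 0.1501: g = 0.03029, g' = -0.5382 → ψ = 0.2063
  ψ = 0.2063: g = 0.00185, g' = -0.4753 → ψ = 0.2102
Converged at ψ = 0.2102.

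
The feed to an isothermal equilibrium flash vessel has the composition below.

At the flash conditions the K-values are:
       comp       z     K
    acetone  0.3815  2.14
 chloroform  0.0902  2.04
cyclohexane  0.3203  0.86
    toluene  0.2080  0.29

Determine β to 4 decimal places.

Rachford–Rice: g(β) = Σ zᵢ(Kᵢ−1)/(1+β(Kᵢ−1)) = 0.
Check two-phase: ΣzᵢKᵢ = 1.3362 > 1 and Σzᵢ/Kᵢ = 1.3122 > 1, so g(0) = 0.3362 > 0 and g(1) = -0.3122 < 0.
Iterate (Newton) starting at β = 0.5:
  β = 0.5000: g = 0.06155, g' = -0.5027 → β = 0.6224
  β = 0.6224: g = -0.00241, g' = -0.5498 → β = 0.6181
  β = 0.6181: g = -0.00001, g' = -0.5473 → β = 0.6180
Converged at β = 0.6180.

β = 0.6180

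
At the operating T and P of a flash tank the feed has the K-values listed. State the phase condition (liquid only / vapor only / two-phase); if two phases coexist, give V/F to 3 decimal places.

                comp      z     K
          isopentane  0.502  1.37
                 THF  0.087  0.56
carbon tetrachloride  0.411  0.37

ΣzᵢKᵢ = 0.889; Σzᵢ/Kᵢ = 1.633.
Since ΣzᵢKᵢ < 1 the mixture is below its bubble point — single liquid phase.

liquid only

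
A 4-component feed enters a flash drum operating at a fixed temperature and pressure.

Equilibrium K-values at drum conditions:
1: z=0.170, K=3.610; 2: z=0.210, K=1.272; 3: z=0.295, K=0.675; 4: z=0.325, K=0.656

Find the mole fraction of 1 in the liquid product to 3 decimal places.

x_1 = 0.075

Rachford–Rice: g(β) = Σ zᵢ(Kᵢ−1)/(1+β(Kᵢ−1)) = 0.
g(0) = ΣzᵢKᵢ − 1 = 0.293 and g(1) = 1 − Σzᵢ/Kᵢ = -0.145, so a root lies in (0, 1).
Iterate (Newton) starting at β = 0.5:
  β = 0.500: g = -0.0067, g' = -0.331 → β = 0.480
Converged at β = 0.480.
Compositions from xᵢ = zᵢ/(1+β(Kᵢ−1)), yᵢ = Kᵢxᵢ:
  1: x = 0.075, y = 0.272
  2: x = 0.186, y = 0.236
  3: x = 0.350, y = 0.236
  4: x = 0.389, y = 0.255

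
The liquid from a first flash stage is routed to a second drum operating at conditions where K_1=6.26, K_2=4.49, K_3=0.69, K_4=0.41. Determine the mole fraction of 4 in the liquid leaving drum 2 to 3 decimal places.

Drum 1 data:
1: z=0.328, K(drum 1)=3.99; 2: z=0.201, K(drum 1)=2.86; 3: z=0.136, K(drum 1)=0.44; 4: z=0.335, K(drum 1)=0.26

Drum 1:
Newton iteration, ψ₁⁰ = 0.53:
  ψ₁ = 0.530: g = 0.0515, g' = -1.198 → ψ₁ = 0.573
Converged at ψ₁ = 0.573.
Drum-1 compositions:
  1: x = 0.121, y = 0.482
  2: x = 0.097, y = 0.278
  3: x = 0.200, y = 0.088
  4: x = 0.582, y = 0.151
Drum-2 feed = drum-1 liquid: z₂ = (0.1209, 0.0973, 0.2002, 0.5815).
Drum 2:
Rachford–Rice: g(ψ₂) = Σ zᵢ(Kᵢ−1)/(1+ψ₂(Kᵢ−1)) = 0.
Feasibility: ΣzᵢKᵢ = 1.570, Σzᵢ/Kᵢ = 1.750 — both > 1, two phases present.
Iterate (Newton) starting at ψ₂ = 0.5:
  ψ₂ = 0.500: g = -0.2612, g' = -0.845 → ψ₂ = 0.191
  ψ₂ = 0.191: g = 0.0684, g' = -1.538 → ψ₂ = 0.235
  ψ₂ = 0.235: g = 0.0051, g' = -1.320 → ψ₂ = 0.239
Converged at ψ₂ = 0.239.
  1: x = 0.054, y = 0.335
  2: x = 0.053, y = 0.238
  3: x = 0.216, y = 0.149
  4: x = 0.677, y = 0.278

x_4 (drum 2) = 0.677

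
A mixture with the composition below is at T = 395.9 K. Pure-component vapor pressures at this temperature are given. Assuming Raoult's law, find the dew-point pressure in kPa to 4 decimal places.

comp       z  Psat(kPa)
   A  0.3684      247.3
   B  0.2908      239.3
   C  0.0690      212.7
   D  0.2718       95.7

At the dew point ψ → 1, so Σzᵢ/Kᵢ = 1 with Kᵢ = Pᵢˢᵃᵗ/P ⇒ 1/P = Σzᵢ/Pᵢˢᵃᵗ.
1/P = 0.3684/247.3 + 0.2908/239.3 + 0.0690/212.7 + 0.2718/95.7 = 0.0058694 ⇒ P = 170.3744 kPa

Pdew = 170.3744 kPa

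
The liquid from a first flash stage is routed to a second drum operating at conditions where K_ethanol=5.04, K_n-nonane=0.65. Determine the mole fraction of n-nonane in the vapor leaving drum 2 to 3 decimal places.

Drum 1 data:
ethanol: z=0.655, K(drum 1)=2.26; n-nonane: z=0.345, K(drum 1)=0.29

y_n-nonane (drum 2) = 0.598

Drum 1:
Material balance + equilibrium reduce to Σ zᵢ(Kᵢ−1)/(1+ψ₁(Kᵢ−1)) = 0.
Check two-phase: ΣzᵢKᵢ = 1.580 > 1 and Σzᵢ/Kᵢ = 1.479 > 1, so g(0) = 0.580 > 0 and g(1) = -0.479 < 0.
Binary case is linear: z₁(K₁−1)(1+ψ₁(K₂−1)) + z₂(K₂−1)(1+ψ₁(K₁−1)) = 0
⇒ ψ₁ = [z₁(K₁−1)+z₂(K₂−1)] / [−(K₁−1)(K₂−1)] = 0.5803/0.8946 = 0.649
Drum-1 compositions:
  ethanol: x = 0.360, y = 0.815
  n-nonane: x = 0.640, y = 0.185
Drum-2 feed = drum-1 liquid: z₂ = (0.3604, 0.6396).
Drum 2:
Let ψ₂ = V/F and solve Σ zᵢ(Kᵢ−1)/(1+ψ₂(Kᵢ−1)) = 0.
Feasibility: ΣzᵢKᵢ = 2.232, Σzᵢ/Kᵢ = 1.055 — both > 1, two phases present.
Iterate (Newton) starting at ψ₂ = 0.36:
  ψ₂ = 0.360: g = 0.3371, g' = -1.079 → ψ₂ = 0.672
  ψ₂ = 0.672: g = 0.0990, g' = -0.560 → ψ₂ = 0.849
  ψ₂ = 0.849: g = 0.0101, g' = -0.458 → ψ₂ = 0.871
Converged at ψ₂ = 0.871.
  ethanol: x = 0.080, y = 0.402
  n-nonane: x = 0.920, y = 0.598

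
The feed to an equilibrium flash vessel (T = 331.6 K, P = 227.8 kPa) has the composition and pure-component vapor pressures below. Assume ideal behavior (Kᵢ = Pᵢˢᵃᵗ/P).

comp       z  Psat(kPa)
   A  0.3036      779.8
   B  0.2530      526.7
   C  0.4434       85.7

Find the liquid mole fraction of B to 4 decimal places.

Raoult's law: Kᵢ = Pᵢˢᵃᵗ/P = Pᵢˢᵃᵗ/227.8.
  K_A = 779.8/227.8 = 3.423178, K_B = 526.7/227.8 = 2.312116, K_C = 85.7/227.8 = 0.376207
Let ψ = V/F and solve Σ zᵢ(Kᵢ−1)/(1+ψ(Kᵢ−1)) = 0.
Check two-phase: ΣzᵢKᵢ = 1.7911 > 1 and Σzᵢ/Kᵢ = 1.3767 > 1, so g(0) = 0.7911 > 0 and g(1) = -0.3767 < 0.
Newton–Raphson from ψ = 0.69:
  ψ = 0.6900: g = -0.03604, g' = -0.9015 → ψ = 0.6500
  ψ = 0.6500: g = -0.00038, g' = -0.8838 → ψ = 0.6496
Converged at ψ = 0.6496.
Compositions from xᵢ = zᵢ/(1+ψ(Kᵢ−1)), yᵢ = Kᵢxᵢ:
  A: x = 0.1179, y = 0.4037
  B: x = 0.1366, y = 0.3158
  C: x = 0.7455, y = 0.2805

x_B = 0.1366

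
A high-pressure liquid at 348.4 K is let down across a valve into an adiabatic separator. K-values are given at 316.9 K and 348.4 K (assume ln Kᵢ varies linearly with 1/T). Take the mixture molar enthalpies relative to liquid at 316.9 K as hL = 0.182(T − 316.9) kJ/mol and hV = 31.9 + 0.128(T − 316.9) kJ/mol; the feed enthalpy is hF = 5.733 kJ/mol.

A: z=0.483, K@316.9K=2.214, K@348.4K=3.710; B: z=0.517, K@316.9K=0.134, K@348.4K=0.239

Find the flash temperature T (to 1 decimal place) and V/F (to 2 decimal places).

T = 319.2 K, V/F = 0.17

Adiabatic flash: solve Rachford–Rice at each trial T, then check hF = ψ·hV(T) + (1−ψ)·hL(T).
  T = 316.9 K: K = (2.214, 0.134), RR gives ψ = 0.132, H_out = 4.207 kJ/mol
  T = 348.4 K: K = (3.710, 0.239), RR gives ψ = 0.444, H_out = 19.139 kJ/mol
  T = 332.6 K: K = (2.899, 0.181), RR gives ψ = 0.318, H_out = 12.722 kJ/mol
  T = 324.8 K: K = (2.544, 0.157), RR gives ψ = 0.238, H_out = 8.922 kJ/mol
  T = 320.9 K: K = (2.377, 0.145), RR gives ψ = 0.190, H_out = 6.736 kJ/mol
  T = 318.9 K: K = (2.295, 0.139), RR gives ψ = 0.162, H_out = 5.514 kJ/mol
  T = 319.9 K: K = (2.336, 0.142), RR gives ψ = 0.176, H_out = 6.135 kJ/mol
  T = 319.4 K: K = (2.315, 0.141), RR gives ψ = 0.169, H_out = 5.827 kJ/mol
Linear interpolation between T = 318.9 (H_out = 5.514) and T = 319.4 (H_out = 5.827) on hF = 5.733 gives T ≈ 319.2 K, at which ψ = 0.17.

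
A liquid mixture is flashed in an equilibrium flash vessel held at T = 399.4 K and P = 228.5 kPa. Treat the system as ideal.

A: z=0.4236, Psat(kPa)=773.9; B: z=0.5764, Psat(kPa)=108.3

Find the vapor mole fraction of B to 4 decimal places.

Raoult's law: Kᵢ = Pᵢˢᵃᵗ/P = Pᵢˢᵃᵗ/228.5.
  K_A = 773.9/228.5 = 3.386871, K_B = 108.3/228.5 = 0.473961
Rachford–Rice: g(β) = Σ zᵢ(Kᵢ−1)/(1+β(Kᵢ−1)) = 0.
Check two-phase: ΣzᵢKᵢ = 1.7079 > 1 and Σzᵢ/Kᵢ = 1.3412 > 1, so g(0) = 0.7079 > 0 and g(1) = -0.3412 < 0.
Iterate (Newton) starting at β = 0.68:
  β = 0.6800: g = -0.08662, g' = -0.7374 → β = 0.5625
  β = 0.5625: g = 0.00095, g' = -0.7615 → β = 0.5638
Converged at β = 0.5638.
Compositions from xᵢ = zᵢ/(1+β(Kᵢ−1)), yᵢ = Kᵢxᵢ:
  A: x = 0.1806, y = 0.6116
  B: x = 0.8194, y = 0.3884

y_B = 0.3884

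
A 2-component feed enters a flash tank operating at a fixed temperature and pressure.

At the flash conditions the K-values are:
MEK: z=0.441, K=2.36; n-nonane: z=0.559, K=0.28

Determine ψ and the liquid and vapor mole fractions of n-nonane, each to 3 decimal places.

Let ψ = V/F and solve Σ zᵢ(Kᵢ−1)/(1+ψ(Kᵢ−1)) = 0.
Feasibility: ΣzᵢKᵢ = 1.197, Σzᵢ/Kᵢ = 2.183 — both > 1, two phases present.
Newton–Raphson from ψ = 0.5:
  ψ = 0.500: g = -0.2719, g' = -0.996 → ψ = 0.227
  ψ = 0.227: g = -0.0230, g' = -0.890 → ψ = 0.201
Converged at ψ = 0.201.
Compositions from xᵢ = zᵢ/(1+ψ(Kᵢ−1)), yᵢ = Kᵢxᵢ:
  MEK: x = 0.346, y = 0.817
  n-nonane: x = 0.654, y = 0.183

ψ = 0.201, x_n-nonane = 0.654, y_n-nonane = 0.183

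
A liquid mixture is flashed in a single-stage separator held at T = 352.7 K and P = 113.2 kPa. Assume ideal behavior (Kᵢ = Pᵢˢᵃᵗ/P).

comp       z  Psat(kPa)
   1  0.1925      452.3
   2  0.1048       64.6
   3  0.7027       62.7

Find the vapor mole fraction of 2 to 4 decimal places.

Raoult's law: Kᵢ = Pᵢˢᵃᵗ/P = Pᵢˢᵃᵗ/113.2.
  K_1 = 452.3/113.2 = 3.995583, K_2 = 64.6/113.2 = 0.570671, K_3 = 62.7/113.2 = 0.553887
Rachford–Rice: g(V/F) = Σ zᵢ(Kᵢ−1)/(1+V/F(Kᵢ−1)) = 0.
Feasibility: ΣzᵢKᵢ = 1.2182, Σzᵢ/Kᵢ = 1.5005 — both > 1, two phases present.
Iterate (Newton) starting at V/F = 0.53:
  V/F = 0.5300: g = -0.24596, g' = -0.5302 → V/F = 0.0661
  V/F = 0.0661: g = 0.11199, g' = -1.3724 → V/F = 0.1477
  V/F = 0.1477: g = 0.01611, g' = -1.0124 → V/F = 0.1636
  V/F = 0.1636: g = 0.00040, g' = -0.9630 → V/F = 0.1641
Converged at V/F = 0.1641.
Compositions from xᵢ = zᵢ/(1+V/F(Kᵢ−1)), yᵢ = Kᵢxᵢ:
  1: x = 0.1291, y = 0.5157
  2: x = 0.1127, y = 0.0643
  3: x = 0.7582, y = 0.4200

y_2 = 0.0643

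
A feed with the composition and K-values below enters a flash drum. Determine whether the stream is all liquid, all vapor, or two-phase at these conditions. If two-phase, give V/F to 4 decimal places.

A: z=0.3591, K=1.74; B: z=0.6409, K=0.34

ΣzᵢKᵢ = 0.8427; Σzᵢ/Kᵢ = 2.0914.
Since ΣzᵢKᵢ < 1 the mixture is below its bubble point — single liquid phase.

all liquid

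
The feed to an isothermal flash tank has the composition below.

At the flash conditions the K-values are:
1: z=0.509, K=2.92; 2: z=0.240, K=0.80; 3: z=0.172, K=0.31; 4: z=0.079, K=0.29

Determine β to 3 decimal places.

Let β = V/F and solve Σ zᵢ(Kᵢ−1)/(1+β(Kᵢ−1)) = 0.
g(0) = ΣzᵢKᵢ − 1 = 0.755 and g(1) = 1 − Σzᵢ/Kᵢ = -0.302, so a root lies in (0, 1).
Newton iteration, β⁰ = 0.52:
  β = 0.520: g = 0.1615, g' = -0.781 → β = 0.727
  β = 0.727: g = -0.0021, g' = -0.840 → β = 0.724
Converged at β = 0.724.

β = 0.724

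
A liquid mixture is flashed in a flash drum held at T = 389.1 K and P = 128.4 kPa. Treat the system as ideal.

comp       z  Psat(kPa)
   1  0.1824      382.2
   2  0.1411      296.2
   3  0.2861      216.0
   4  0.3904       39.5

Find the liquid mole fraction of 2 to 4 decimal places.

Raoult's law: Kᵢ = Pᵢˢᵃᵗ/P = Pᵢˢᵃᵗ/128.4.
  K_1 = 382.2/128.4 = 2.976636, K_2 = 296.2/128.4 = 2.306854, K_3 = 216.0/128.4 = 1.682243, K_4 = 39.5/128.4 = 0.307632
Let ψ = V/F and solve Σ zᵢ(Kᵢ−1)/(1+ψ(Kᵢ−1)) = 0.
g(0) = ΣzᵢKᵢ − 1 = 0.4698 and g(1) = 1 − Σzᵢ/Kᵢ = -0.5616, so a root lies in (0, 1).
Newton–Raphson from ψ = 0.5:
  ψ = 0.5000: g = 0.02498, g' = -0.7802 → ψ = 0.5320
  ψ = 0.5320: g = -0.00021, g' = -0.7939 → ψ = 0.5317
Converged at ψ = 0.5317.
Compositions from xᵢ = zᵢ/(1+ψ(Kᵢ−1)), yᵢ = Kᵢxᵢ:
  1: x = 0.0889, y = 0.2647
  2: x = 0.0832, y = 0.1920
  3: x = 0.2099, y = 0.3532
  4: x = 0.6179, y = 0.1901

x_2 = 0.0832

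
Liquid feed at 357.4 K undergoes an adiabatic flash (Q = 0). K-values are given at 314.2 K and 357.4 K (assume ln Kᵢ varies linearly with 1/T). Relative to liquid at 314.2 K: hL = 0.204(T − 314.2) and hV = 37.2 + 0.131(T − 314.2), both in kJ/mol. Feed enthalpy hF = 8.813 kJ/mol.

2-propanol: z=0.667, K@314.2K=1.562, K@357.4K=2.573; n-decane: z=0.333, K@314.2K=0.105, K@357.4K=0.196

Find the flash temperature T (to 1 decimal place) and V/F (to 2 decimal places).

Adiabatic flash: solve Rachford–Rice at each trial T, then check hF = ψ·hV(T) + (1−ψ)·hL(T).
  T = 314.2 K: K = (1.562, 0.105), RR gives ψ = 0.153, H_out = 5.681 kJ/mol
  T = 357.4 K: K = (2.573, 0.196), RR gives ψ = 0.618, H_out = 29.850 kJ/mol
  T = 335.8 K: K = (2.037, 0.146), RR gives ψ = 0.460, H_out = 20.804 kJ/mol
  T = 325.0 K: K = (1.792, 0.125), RR gives ψ = 0.341, H_out = 14.634 kJ/mol
  T = 319.6 K: K = (1.675, 0.115), RR gives ψ = 0.260, H_out = 10.667 kJ/mol
  T = 316.9 K: K = (1.618, 0.110), RR gives ψ = 0.210, H_out = 8.333 kJ/mol
  T = 318.2 K: K = (1.645, 0.112), RR gives ψ = 0.235, H_out = 9.492 kJ/mol
Linear interpolation between T = 316.9 (H_out = 8.333) and T = 318.2 (H_out = 9.492) on hF = 8.813 gives T ≈ 317.4 K, at which ψ = 0.22.

T = 317.4 K, V/F = 0.22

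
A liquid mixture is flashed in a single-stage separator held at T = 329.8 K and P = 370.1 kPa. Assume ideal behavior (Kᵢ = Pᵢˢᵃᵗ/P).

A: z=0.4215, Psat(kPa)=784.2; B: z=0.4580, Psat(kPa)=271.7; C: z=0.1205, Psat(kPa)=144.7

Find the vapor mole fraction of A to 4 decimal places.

Raoult's law: Kᵢ = Pᵢˢᵃᵗ/P = Pᵢˢᵃᵗ/370.1.
  K_A = 784.2/370.1 = 2.118887, K_B = 271.7/370.1 = 0.734126, K_C = 144.7/370.1 = 0.390975
Newton iteration, V/F⁰ = 0.5:
  V/F = 0.5000: g = 0.05646, g' = -0.3525 → V/F = 0.6602
  V/F = 0.6602: g = 0.00081, g' = -0.3472 → V/F = 0.6625
Converged at V/F = 0.6625.
Compositions from xᵢ = zᵢ/(1+V/F(Kᵢ−1)), yᵢ = Kᵢxᵢ:
  A: x = 0.2421, y = 0.5129
  B: x = 0.5559, y = 0.4081
  C: x = 0.2020, y = 0.0790

y_A = 0.5129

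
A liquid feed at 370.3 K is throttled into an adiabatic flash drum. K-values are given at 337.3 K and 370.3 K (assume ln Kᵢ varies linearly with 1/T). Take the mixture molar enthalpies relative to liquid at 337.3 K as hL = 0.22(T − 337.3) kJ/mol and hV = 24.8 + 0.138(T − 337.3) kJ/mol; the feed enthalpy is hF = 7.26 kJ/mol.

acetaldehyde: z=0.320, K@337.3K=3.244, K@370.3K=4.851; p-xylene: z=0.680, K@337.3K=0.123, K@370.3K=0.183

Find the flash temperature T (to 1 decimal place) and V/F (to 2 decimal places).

Adiabatic flash: solve Rachford–Rice at each trial T, then check hF = ψ·hV(T) + (1−ψ)·hL(T).
  T = 337.3 K: K = (3.244, 0.123), RR gives ψ = 0.062, H_out = 1.534 kJ/mol
  T = 370.3 K: K = (4.851, 0.183), RR gives ψ = 0.215, H_out = 12.012 kJ/mol
  T = 353.8 K: K = (4.004, 0.151), RR gives ψ = 0.151, H_out = 7.165 kJ/mol
  T = 362.1 K: K = (4.420, 0.167), RR gives ψ = 0.185, H_out = 9.674 kJ/mol
  T = 358.0 K: K = (4.212, 0.159), RR gives ψ = 0.169, H_out = 8.455 kJ/mol
  T = 355.9 K: K = (4.107, 0.155), RR gives ψ = 0.160, H_out = 7.816 kJ/mol
Linear interpolation between T = 353.8 (H_out = 7.165) and T = 355.9 (H_out = 7.816) on hF = 7.26 gives T ≈ 354.1 K, at which ψ = 0.15.

T = 354.1 K, V/F = 0.15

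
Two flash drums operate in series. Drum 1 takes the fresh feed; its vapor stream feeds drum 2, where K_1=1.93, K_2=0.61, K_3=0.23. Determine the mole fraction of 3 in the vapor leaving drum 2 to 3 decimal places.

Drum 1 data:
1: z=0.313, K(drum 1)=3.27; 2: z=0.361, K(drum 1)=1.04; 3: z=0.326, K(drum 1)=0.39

y_3 (drum 2) = 0.055

Drum 1:
Let ψ₁ = V/F and solve Σ zᵢ(Kᵢ−1)/(1+ψ₁(Kᵢ−1)) = 0.
g(0) = ΣzᵢKᵢ − 1 = 0.526 and g(1) = 1 − Σzᵢ/Kᵢ = -0.279, so a root lies in (0, 1).
Newton iteration, ψ₁⁰ = 0.69:
  ψ₁ = 0.690: g = -0.0525, g' = -0.607 → ψ₁ = 0.604
  ψ₁ = 0.604: g = -0.0009, g' = -0.592 → ψ₁ = 0.602
Converged at ψ₁ = 0.602.
Drum-1 compositions:
  1: x = 0.132, y = 0.432
  2: x = 0.353, y = 0.367
  3: x = 0.515, y = 0.201
Drum-2 feed = drum-1 vapor: z₂ = (0.4324, 0.3666, 0.2009).
Drum 2:
Material balance + equilibrium reduce to Σ zᵢ(Kᵢ−1)/(1+ψ₂(Kᵢ−1)) = 0.
Feasibility: ΣzᵢKᵢ = 1.104, Σzᵢ/Kᵢ = 1.699 — both > 1, two phases present.
Newton–Raphson from ψ₂ = 0.45:
  ψ₂ = 0.450: g = -0.1267, g' = -0.547 → ψ₂ = 0.218
  ψ₂ = 0.218: g = -0.0080, g' = -0.497 → ψ₂ = 0.202
Converged at ψ₂ = 0.202.
  1: x = 0.364, y = 0.702
  2: x = 0.398, y = 0.243
  3: x = 0.238, y = 0.055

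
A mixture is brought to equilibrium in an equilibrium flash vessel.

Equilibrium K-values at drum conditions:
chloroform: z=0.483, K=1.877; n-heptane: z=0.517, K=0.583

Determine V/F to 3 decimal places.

V/F = 0.569

Rachford–Rice: g(V/F) = Σ zᵢ(Kᵢ−1)/(1+V/F(Kᵢ−1)) = 0.
Feasibility: ΣzᵢKᵢ = 1.208, Σzᵢ/Kᵢ = 1.144 — both > 1, two phases present.
Binary case is linear: z₁(K₁−1)(1+V/F(K₂−1)) + z₂(K₂−1)(1+V/F(K₁−1)) = 0
⇒ V/F = [z₁(K₁−1)+z₂(K₂−1)] / [−(K₁−1)(K₂−1)] = 0.2080/0.3657 = 0.569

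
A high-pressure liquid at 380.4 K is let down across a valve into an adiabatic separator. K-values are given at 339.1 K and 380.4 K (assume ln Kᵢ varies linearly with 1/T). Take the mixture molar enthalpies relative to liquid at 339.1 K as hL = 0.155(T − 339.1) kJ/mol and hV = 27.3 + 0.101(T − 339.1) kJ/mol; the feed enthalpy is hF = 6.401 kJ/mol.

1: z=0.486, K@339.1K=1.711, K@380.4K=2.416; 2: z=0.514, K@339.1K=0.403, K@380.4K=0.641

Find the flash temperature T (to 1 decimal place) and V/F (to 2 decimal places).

T = 344.3 K, V/F = 0.21

Adiabatic flash: solve Rachford–Rice at each trial T, then check hF = ψ·hV(T) + (1−ψ)·hL(T).
  T = 339.1 K: K = (1.711, 0.403), RR gives ψ = 0.091, H_out = 2.488 kJ/mol
  T = 380.4 K: K = (2.416, 0.641), RR gives ψ = 0.991, H_out = 31.240 kJ/mol
  T = 359.8 K: K = (2.054, 0.515), RR gives ψ = 0.515, H_out = 16.699 kJ/mol
  T = 349.5 K: K = (1.881, 0.458), RR gives ψ = 0.312, H_out = 9.968 kJ/mol
  T = 344.3 K: K = (1.795, 0.430), RR gives ψ = 0.206, H_out = 6.372 kJ/mol
  T = 346.9 K: K = (1.838, 0.444), RR gives ψ = 0.260, H_out = 8.198 kJ/mol
  T = 345.6 K: K = (1.816, 0.437), RR gives ψ = 0.233, H_out = 7.293 kJ/mol
Linear interpolation between T = 344.3 (H_out = 6.372) and T = 345.6 (H_out = 7.293) on hF = 6.401 gives T ≈ 344.3 K, at which ψ = 0.21.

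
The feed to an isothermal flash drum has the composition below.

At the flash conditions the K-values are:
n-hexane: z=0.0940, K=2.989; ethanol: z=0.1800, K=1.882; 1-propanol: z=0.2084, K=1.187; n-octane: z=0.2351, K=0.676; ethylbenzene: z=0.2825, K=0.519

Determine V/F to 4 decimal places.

V/F = 0.4060

Material balance + equilibrium reduce to Σ zᵢ(Kᵢ−1)/(1+V/F(Kᵢ−1)) = 0.
Check two-phase: ΣzᵢKᵢ = 1.1726 > 1 and Σzᵢ/Kᵢ = 1.1948 > 1, so g(0) = 0.1726 > 0 and g(1) = -0.1948 < 0.
Newton–Raphson from V/F = 0.5:
  V/F = 0.5000: g = -0.03026, g' = -0.3155 → V/F = 0.4041
  V/F = 0.4041: g = 0.00062, g' = -0.3301 → V/F = 0.4060
Converged at V/F = 0.4060.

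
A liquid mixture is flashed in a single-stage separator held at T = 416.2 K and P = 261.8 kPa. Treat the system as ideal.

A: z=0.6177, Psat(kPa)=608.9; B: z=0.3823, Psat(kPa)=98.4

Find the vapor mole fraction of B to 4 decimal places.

y_B = 0.2556

Raoult's law: Kᵢ = Pᵢˢᵃᵗ/P = Pᵢˢᵃᵗ/261.8.
  K_A = 608.9/261.8 = 2.325821, K_B = 98.4/261.8 = 0.375859
Newton iteration, V/F⁰ = 0.35:
  V/F = 0.3500: g = 0.25408, g' = -0.7504 → V/F = 0.6886
  V/F = 0.6886: g = 0.00966, g' = -0.7547 → V/F = 0.7014
  V/F = 0.7014: g = -0.00005, g' = -0.7626 → V/F = 0.7013
Converged at V/F = 0.7013.
Compositions from xᵢ = zᵢ/(1+V/F(Kᵢ−1)), yᵢ = Kᵢxᵢ:
  A: x = 0.3201, y = 0.7444
  B: x = 0.6799, y = 0.2556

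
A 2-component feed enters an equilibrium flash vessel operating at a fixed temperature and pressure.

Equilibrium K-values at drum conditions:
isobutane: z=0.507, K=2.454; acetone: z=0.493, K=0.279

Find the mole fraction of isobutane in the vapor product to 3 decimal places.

Material balance + equilibrium reduce to Σ zᵢ(Kᵢ−1)/(1+V/F(Kᵢ−1)) = 0.
Check two-phase: ΣzᵢKᵢ = 1.382 > 1 and Σzᵢ/Kᵢ = 1.974 > 1, so g(0) = 0.382 > 0 and g(1) = -0.974 < 0.
Binary case is linear: z₁(K₁−1)(1+V/F(K₂−1)) + z₂(K₂−1)(1+V/F(K₁−1)) = 0
⇒ V/F = [z₁(K₁−1)+z₂(K₂−1)] / [−(K₁−1)(K₂−1)] = 0.3817/1.0483 = 0.364
Compositions from xᵢ = zᵢ/(1+V/F(Kᵢ−1)), yᵢ = Kᵢxᵢ:
  isobutane: x = 0.331, y = 0.813
  acetone: x = 0.669, y = 0.187

y_isobutane = 0.813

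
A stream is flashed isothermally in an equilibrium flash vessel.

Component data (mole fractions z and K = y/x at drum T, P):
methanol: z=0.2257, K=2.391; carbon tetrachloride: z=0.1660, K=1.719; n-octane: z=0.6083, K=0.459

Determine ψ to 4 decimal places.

ψ = 0.1662

Rachford–Rice: g(ψ) = Σ zᵢ(Kᵢ−1)/(1+ψ(Kᵢ−1)) = 0.
g(0) = ΣzᵢKᵢ − 1 = 0.1042 and g(1) = 1 − Σzᵢ/Kᵢ = -0.5162, so a root lies in (0, 1).
Iterate (Newton) starting at ψ = 0.45:
  ψ = 0.4500: g = -0.15172, g' = -0.5252 → ψ = 0.1611
  ψ = 0.1611: g = 0.00291, g' = -0.5740 → ψ = 0.1662
Converged at ψ = 0.1662.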